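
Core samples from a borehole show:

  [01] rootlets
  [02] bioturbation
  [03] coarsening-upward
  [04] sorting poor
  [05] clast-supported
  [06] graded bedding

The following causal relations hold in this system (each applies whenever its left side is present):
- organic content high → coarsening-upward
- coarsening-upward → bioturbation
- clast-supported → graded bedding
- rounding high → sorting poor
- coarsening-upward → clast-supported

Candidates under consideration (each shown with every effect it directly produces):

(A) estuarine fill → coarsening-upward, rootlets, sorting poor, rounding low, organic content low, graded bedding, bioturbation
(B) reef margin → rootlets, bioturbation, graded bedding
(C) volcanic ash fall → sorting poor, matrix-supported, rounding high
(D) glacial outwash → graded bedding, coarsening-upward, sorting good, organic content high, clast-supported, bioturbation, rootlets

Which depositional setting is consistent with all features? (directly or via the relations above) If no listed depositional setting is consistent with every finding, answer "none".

A

Per-candidate check:
(A) estuarine fill — rootlets match; bioturbation match; coarsening-upward match; sorting poor match; clast-supported match (by coarsening-upward → clast-supported); graded bedding match
(B) reef margin — rootlets match; bioturbation match; coarsening-upward miss; sorting poor miss; clast-supported miss; graded bedding match
(C) volcanic ash fall — rootlets miss; bioturbation miss; coarsening-upward miss; sorting poor match; clast-supported miss; graded bedding miss
(D) glacial outwash — rootlets match; bioturbation match; coarsening-upward match; sorting poor miss; clast-supported match; graded bedding match
Only (A) is consistent with every observation.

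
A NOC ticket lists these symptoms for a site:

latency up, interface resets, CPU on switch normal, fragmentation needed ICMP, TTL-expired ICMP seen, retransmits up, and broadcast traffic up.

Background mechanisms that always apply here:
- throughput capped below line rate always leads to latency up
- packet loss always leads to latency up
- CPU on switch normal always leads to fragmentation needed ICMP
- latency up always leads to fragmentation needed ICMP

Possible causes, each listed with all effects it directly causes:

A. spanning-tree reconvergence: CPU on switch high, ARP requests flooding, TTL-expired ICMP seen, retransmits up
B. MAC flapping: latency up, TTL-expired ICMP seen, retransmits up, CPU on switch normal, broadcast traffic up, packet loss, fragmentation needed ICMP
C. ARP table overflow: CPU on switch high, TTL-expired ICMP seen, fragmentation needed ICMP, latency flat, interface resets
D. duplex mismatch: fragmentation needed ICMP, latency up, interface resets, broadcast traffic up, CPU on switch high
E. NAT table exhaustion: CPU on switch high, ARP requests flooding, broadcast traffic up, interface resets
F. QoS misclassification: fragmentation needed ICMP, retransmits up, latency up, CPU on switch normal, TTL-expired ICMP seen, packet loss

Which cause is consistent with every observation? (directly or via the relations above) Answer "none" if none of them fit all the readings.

none

Per-candidate check:
(A) spanning-tree reconvergence — latency up miss; interface resets miss; CPU on switch normal miss; fragmentation needed ICMP miss; TTL-expired ICMP seen match; retransmits up match; broadcast traffic up miss
(B) MAC flapping — does not account for interface resets
(C) ARP table overflow — latency up miss; interface resets match; CPU on switch normal miss; fragmentation needed ICMP match; TTL-expired ICMP seen match; retransmits up miss; broadcast traffic up miss
(D) duplex mismatch — latency up match; interface resets match; CPU on switch normal miss; fragmentation needed ICMP match; TTL-expired ICMP seen miss; retransmits up miss; broadcast traffic up match
(E) NAT table exhaustion — latency up miss; interface resets match; CPU on switch normal miss; fragmentation needed ICMP miss; TTL-expired ICMP seen miss; retransmits up miss; broadcast traffic up match
(F) QoS misclassification — latency up match; interface resets miss; CPU on switch normal match; fragmentation needed ICMP match; TTL-expired ICMP seen match; retransmits up match; broadcast traffic up miss
None of the listed candidates fits everything.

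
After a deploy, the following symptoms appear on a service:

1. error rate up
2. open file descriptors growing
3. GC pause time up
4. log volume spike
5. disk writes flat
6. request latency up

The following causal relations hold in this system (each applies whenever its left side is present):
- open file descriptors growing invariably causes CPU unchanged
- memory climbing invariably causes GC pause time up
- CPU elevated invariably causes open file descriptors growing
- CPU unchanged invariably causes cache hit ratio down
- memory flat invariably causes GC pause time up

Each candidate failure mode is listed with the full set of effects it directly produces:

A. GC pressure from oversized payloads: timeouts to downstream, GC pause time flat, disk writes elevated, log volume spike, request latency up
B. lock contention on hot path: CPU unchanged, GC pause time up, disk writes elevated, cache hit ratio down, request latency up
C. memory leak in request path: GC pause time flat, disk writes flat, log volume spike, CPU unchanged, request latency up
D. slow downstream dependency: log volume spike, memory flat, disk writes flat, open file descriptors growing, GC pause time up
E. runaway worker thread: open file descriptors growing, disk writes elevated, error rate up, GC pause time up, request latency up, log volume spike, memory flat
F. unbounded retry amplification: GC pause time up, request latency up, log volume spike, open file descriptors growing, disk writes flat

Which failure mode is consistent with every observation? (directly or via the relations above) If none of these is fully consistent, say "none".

none

Per-candidate check:
(A) GC pressure from oversized payloads — fails on error rate up, open file descriptors growing, GC pause time up, disk writes flat (predicts GC pause time flat, not GC pause time up; predicts disk writes elevated, not disk writes flat)
(B) lock contention on hot path — error rate up -; open file descriptors growing -; GC pause time up +; log volume spike -; disk writes flat -; request latency up +
(C) memory leak in request path — fails on error rate up, open file descriptors growing, GC pause time up (predicts GC pause time flat, not GC pause time up)
(D) slow downstream dependency — error rate up -; open file descriptors growing +; GC pause time up +; log volume spike +; disk writes flat +; request latency up -
(E) runaway worker thread — error rate up +; open file descriptors growing +; GC pause time up +; log volume spike +; disk writes flat -; request latency up +
(F) unbounded retry amplification — error rate up -; open file descriptors growing +; GC pause time up +; log volume spike +; disk writes flat +; request latency up +
None of the listed candidates fits everything.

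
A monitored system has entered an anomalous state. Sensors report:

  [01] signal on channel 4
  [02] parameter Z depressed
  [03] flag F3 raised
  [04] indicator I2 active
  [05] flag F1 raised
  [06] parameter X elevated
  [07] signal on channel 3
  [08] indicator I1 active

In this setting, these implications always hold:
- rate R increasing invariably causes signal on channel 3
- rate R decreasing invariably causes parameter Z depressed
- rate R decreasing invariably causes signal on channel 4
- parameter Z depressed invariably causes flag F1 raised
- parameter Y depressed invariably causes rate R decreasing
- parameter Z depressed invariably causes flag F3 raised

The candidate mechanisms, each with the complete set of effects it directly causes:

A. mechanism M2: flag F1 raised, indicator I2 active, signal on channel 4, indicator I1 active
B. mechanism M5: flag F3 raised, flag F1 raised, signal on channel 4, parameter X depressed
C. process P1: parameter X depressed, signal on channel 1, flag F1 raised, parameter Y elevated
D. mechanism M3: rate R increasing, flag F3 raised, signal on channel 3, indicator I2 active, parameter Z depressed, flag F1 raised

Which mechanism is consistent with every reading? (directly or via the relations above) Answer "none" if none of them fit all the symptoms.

Per-candidate check:
(A) mechanism M2 — signal on channel 4 +; parameter Z depressed -; flag F3 raised -; indicator I2 active +; flag F1 raised +; parameter X elevated -; signal on channel 3 -; indicator I1 active +
(B) mechanism M5 — fails on parameter Z depressed, indicator I2 active, parameter X elevated, signal on channel 3, indicator I1 active (predicts parameter X depressed, not parameter X elevated)
(C) process P1 — fails on signal on channel 4, parameter Z depressed, flag F3 raised, indicator I2 active, parameter X elevated, signal on channel 3, indicator I1 active (predicts parameter X depressed, not parameter X elevated)
(D) mechanism M3 — does not account for signal on channel 4, parameter X elevated, indicator I1 active
None of the listed candidates fits everything.

none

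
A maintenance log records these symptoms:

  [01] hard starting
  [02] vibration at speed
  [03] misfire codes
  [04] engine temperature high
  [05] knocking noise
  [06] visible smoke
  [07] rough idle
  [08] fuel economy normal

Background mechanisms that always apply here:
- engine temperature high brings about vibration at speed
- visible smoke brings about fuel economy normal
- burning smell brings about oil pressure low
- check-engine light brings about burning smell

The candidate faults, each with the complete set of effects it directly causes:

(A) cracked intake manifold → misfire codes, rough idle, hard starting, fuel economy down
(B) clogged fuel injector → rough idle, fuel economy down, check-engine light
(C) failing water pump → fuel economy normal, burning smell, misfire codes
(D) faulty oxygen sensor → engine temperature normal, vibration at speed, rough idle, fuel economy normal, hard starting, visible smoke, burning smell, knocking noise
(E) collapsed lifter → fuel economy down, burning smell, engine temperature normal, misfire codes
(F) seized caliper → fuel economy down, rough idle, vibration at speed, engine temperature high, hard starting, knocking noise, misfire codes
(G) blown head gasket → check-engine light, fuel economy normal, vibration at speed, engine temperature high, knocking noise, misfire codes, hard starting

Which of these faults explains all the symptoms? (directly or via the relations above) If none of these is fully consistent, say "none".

none

Checking each candidate against the observations:
(A) cracked intake manifold — fails on vibration at speed, engine temperature high, knocking noise, visible smoke, fuel economy normal (predicts fuel economy down, not fuel economy normal)
(B) clogged fuel injector — fails on hard starting, vibration at speed, misfire codes, engine temperature high, knocking noise, visible smoke, fuel economy normal (predicts fuel economy down, not fuel economy normal)
(C) failing water pump — hard starting miss; vibration at speed miss; misfire codes match; engine temperature high miss; knocking noise miss; visible smoke miss; rough idle miss; fuel economy normal match
(D) faulty oxygen sensor — fails on misfire codes, engine temperature high (predicts engine temperature normal, not engine temperature high)
(E) collapsed lifter — fails on hard starting, vibration at speed, engine temperature high, knocking noise, visible smoke, rough idle, fuel economy normal (predicts engine temperature normal, not engine temperature high; predicts fuel economy down, not fuel economy normal)
(F) seized caliper — fails on visible smoke, fuel economy normal (predicts fuel economy down, not fuel economy normal)
(G) blown head gasket — hard starting match; vibration at speed match; misfire codes match; engine temperature high match; knocking noise match; visible smoke miss; rough idle miss; fuel economy normal match
No candidate is consistent with all observations.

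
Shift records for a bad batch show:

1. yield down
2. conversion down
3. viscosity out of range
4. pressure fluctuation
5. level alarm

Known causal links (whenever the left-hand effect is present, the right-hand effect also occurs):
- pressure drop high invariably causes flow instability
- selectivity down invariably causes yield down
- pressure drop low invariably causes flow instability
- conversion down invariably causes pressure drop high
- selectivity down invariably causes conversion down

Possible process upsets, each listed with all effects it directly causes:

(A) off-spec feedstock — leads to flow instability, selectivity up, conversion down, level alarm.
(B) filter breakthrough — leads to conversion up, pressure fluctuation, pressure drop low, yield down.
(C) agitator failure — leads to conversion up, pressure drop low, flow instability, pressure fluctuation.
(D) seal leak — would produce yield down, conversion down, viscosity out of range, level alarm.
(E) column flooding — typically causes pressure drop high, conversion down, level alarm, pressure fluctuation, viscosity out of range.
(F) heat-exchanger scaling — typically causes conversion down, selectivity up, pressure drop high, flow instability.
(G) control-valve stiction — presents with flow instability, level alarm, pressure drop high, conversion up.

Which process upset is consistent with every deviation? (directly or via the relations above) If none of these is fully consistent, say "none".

none

Per-candidate check:
(A) off-spec feedstock — yield down ✗; conversion down ✓; viscosity out of range ✗; pressure fluctuation ✗; level alarm ✓
(B) filter breakthrough — fails on conversion down, viscosity out of range, level alarm (predicts conversion up, not conversion down)
(C) agitator failure — yield down ✗; conversion down ✗; viscosity out of range ✗; pressure fluctuation ✓; level alarm ✗
(D) seal leak — yield down ✓; conversion down ✓; viscosity out of range ✓; pressure fluctuation ✗; level alarm ✓
(E) column flooding — does not account for yield down
(F) heat-exchanger scaling — yield down ✗; conversion down ✓; viscosity out of range ✗; pressure fluctuation ✗; level alarm ✗
(G) control-valve stiction — yield down ✗; conversion down ✗; viscosity out of range ✗; pressure fluctuation ✗; level alarm ✓
None of the listed candidates fits everything.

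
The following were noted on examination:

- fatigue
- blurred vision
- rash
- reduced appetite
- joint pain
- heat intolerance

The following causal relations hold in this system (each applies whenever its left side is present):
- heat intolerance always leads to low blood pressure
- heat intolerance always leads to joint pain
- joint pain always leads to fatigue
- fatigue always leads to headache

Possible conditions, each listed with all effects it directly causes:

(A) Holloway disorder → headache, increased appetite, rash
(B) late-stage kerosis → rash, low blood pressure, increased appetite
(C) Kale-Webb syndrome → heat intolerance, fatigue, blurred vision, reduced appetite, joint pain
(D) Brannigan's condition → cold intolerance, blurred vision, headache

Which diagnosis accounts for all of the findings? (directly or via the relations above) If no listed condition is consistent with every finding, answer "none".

none

For each candidate, compare predicted effects to what was observed:
(A) Holloway disorder — fatigue ✗; blurred vision ✗; rash ✓; reduced appetite ✗; joint pain ✗; heat intolerance ✗
(B) late-stage kerosis — fatigue ✗; blurred vision ✗; rash ✓; reduced appetite ✗; joint pain ✗; heat intolerance ✗
(C) Kale-Webb syndrome — fatigue ✓; blurred vision ✓; rash ✗; reduced appetite ✓; joint pain ✓; heat intolerance ✓
(D) Brannigan's condition — fails on fatigue, rash, reduced appetite, joint pain, heat intolerance (predicts cold intolerance, not heat intolerance)
None of the listed candidates fits everything.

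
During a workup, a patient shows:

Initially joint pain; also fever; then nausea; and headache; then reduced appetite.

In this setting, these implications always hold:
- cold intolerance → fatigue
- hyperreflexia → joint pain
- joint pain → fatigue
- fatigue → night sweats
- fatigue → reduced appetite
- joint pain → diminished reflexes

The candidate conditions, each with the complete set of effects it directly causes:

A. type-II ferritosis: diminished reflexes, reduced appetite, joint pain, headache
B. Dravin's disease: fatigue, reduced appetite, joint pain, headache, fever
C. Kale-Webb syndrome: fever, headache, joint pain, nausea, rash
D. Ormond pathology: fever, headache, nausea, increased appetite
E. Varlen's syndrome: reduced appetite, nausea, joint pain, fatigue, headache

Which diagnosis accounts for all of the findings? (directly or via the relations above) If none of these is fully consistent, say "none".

C

For each candidate, compare predicted effects to what was observed:
(A) type-II ferritosis — joint pain ✓; fever ✗; nausea ✗; headache ✓; reduced appetite ✓
(B) Dravin's disease — does not account for nausea
(C) Kale-Webb syndrome — accounts for every observation (reduced appetite via joint pain → fatigue → reduced appetite)
(D) Ormond pathology — fails on joint pain, reduced appetite (predicts increased appetite, not reduced appetite)
(E) Varlen's syndrome — joint pain ✓; fever ✗; nausea ✓; headache ✓; reduced appetite ✓
(C) alone accounts for all the evidence.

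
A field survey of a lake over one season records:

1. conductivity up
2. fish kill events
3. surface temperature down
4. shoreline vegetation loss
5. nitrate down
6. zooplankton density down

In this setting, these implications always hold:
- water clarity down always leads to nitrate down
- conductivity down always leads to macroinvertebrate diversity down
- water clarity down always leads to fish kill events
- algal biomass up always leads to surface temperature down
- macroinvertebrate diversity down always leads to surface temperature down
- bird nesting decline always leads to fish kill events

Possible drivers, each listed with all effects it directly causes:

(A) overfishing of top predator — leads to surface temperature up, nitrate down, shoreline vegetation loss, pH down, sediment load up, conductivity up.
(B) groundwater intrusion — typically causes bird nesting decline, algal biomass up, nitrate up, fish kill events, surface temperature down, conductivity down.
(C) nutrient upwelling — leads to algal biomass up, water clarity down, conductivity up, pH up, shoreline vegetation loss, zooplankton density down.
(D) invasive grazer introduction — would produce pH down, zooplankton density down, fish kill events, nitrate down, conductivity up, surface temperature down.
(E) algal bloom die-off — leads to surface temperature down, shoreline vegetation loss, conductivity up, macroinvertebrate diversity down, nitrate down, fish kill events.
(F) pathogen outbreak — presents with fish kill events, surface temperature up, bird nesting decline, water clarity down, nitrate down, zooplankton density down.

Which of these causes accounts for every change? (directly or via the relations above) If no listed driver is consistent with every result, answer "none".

Per-candidate check:
(A) overfishing of top predator — conductivity up ✓; fish kill events ✗; surface temperature down ✗; shoreline vegetation loss ✓; nitrate down ✓; zooplankton density down ✗
(B) groundwater intrusion — conductivity up ✗; fish kill events ✓; surface temperature down ✓; shoreline vegetation loss ✗; nitrate down ✗; zooplankton density down ✗
(C) nutrient upwelling — accounts for every observation (fish kill events by water clarity down → fish kill events)
(D) invasive grazer introduction — does not account for shoreline vegetation loss
(E) algal bloom die-off — does not account for zooplankton density down
(F) pathogen outbreak — conductivity up ✗; fish kill events ✓; surface temperature down ✗; shoreline vegetation loss ✗; nitrate down ✓; zooplankton density down ✓
(C) is the only candidate with no mismatches.

C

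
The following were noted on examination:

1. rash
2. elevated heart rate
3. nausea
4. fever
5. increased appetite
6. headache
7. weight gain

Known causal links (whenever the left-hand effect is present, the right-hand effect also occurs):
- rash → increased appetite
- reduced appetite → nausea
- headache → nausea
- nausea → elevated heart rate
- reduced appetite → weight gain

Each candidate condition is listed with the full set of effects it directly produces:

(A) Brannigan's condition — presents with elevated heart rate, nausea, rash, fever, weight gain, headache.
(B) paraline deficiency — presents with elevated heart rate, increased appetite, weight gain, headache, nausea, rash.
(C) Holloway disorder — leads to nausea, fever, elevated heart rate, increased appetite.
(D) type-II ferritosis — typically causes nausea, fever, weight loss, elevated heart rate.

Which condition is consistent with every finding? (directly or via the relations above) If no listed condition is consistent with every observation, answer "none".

A

For each candidate, compare predicted effects to what was observed:
(A) Brannigan's condition — rash yes; elevated heart rate yes; nausea yes; fever yes; increased appetite yes (via rash → increased appetite); headache yes; weight gain yes
(B) paraline deficiency — rash yes; elevated heart rate yes; nausea yes; fever NO; increased appetite yes; headache yes; weight gain yes
(C) Holloway disorder — rash NO; elevated heart rate yes; nausea yes; fever yes; increased appetite yes; headache NO; weight gain NO
(D) type-II ferritosis — rash NO; elevated heart rate yes; nausea yes; fever yes; increased appetite NO; headache NO; weight gain NO
Only (A) is consistent with every observation.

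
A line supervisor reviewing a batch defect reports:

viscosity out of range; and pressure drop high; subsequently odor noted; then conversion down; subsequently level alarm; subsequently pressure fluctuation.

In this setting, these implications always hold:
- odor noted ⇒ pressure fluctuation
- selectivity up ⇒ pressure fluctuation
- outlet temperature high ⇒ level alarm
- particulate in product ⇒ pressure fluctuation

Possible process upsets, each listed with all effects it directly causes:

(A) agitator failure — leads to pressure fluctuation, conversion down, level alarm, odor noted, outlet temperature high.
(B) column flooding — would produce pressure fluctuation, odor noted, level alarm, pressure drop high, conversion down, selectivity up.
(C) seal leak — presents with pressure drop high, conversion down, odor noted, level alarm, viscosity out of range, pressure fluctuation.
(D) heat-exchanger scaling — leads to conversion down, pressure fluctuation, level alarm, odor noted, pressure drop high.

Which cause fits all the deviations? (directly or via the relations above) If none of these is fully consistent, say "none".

Checking each candidate against the observations:
(A) agitator failure — viscosity out of range NO; pressure drop high NO; odor noted yes; conversion down yes; level alarm yes; pressure fluctuation yes
(B) column flooding — viscosity out of range NO; pressure drop high yes; odor noted yes; conversion down yes; level alarm yes; pressure fluctuation yes
(C) seal leak — viscosity out of range yes; pressure drop high yes; odor noted yes; conversion down yes; level alarm yes; pressure fluctuation yes
(D) heat-exchanger scaling — viscosity out of range NO; pressure drop high yes; odor noted yes; conversion down yes; level alarm yes; pressure fluctuation yes
(C) is the only candidate with no mismatches.

C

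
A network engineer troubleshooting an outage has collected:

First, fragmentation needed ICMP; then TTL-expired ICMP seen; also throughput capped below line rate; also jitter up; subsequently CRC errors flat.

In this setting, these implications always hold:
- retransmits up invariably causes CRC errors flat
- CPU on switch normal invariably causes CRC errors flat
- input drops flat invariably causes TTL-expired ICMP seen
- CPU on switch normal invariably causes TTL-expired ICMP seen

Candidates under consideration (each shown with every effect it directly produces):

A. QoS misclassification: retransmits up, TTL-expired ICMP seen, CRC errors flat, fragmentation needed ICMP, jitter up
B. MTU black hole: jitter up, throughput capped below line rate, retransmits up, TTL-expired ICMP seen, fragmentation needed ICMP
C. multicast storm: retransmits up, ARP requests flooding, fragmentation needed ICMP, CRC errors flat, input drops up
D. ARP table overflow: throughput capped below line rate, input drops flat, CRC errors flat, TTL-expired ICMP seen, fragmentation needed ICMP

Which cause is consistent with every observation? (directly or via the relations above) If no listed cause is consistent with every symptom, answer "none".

B

Per-candidate check:
(A) QoS misclassification — fragmentation needed ICMP yes; TTL-expired ICMP seen yes; throughput capped below line rate NO; jitter up yes; CRC errors flat yes
(B) MTU black hole — accounts for every observation (CRC errors flat via retransmits up → CRC errors flat)
(C) multicast storm — fragmentation needed ICMP yes; TTL-expired ICMP seen NO; throughput capped below line rate NO; jitter up NO; CRC errors flat yes
(D) ARP table overflow — does not account for jitter up
Only (B) is consistent with every observation.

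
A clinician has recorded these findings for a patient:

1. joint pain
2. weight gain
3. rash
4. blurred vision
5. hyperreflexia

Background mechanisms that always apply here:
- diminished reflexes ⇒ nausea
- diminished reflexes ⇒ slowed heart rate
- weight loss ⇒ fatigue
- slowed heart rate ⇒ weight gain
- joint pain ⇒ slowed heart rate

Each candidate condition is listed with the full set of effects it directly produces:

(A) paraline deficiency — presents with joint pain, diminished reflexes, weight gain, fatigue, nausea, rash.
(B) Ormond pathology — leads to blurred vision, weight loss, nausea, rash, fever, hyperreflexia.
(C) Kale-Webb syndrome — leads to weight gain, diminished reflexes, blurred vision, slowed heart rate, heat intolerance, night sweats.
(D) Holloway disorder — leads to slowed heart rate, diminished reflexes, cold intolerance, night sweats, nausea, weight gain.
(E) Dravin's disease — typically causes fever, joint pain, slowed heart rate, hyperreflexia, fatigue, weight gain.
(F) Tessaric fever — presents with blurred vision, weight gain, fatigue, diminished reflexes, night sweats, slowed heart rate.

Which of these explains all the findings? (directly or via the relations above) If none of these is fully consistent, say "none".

Per-candidate check:
(A) paraline deficiency — joint pain yes; weight gain yes; rash yes; blurred vision NO; hyperreflexia NO
(B) Ormond pathology — joint pain NO; weight gain NO; rash yes; blurred vision yes; hyperreflexia yes
(C) Kale-Webb syndrome — joint pain NO; weight gain yes; rash NO; blurred vision yes; hyperreflexia NO
(D) Holloway disorder — fails on joint pain, rash, blurred vision, hyperreflexia (predicts diminished reflexes, not hyperreflexia)
(E) Dravin's disease — joint pain yes; weight gain yes; rash NO; blurred vision NO; hyperreflexia yes
(F) Tessaric fever — joint pain NO; weight gain yes; rash NO; blurred vision yes; hyperreflexia NO
Every candidate fails on at least one observation.

none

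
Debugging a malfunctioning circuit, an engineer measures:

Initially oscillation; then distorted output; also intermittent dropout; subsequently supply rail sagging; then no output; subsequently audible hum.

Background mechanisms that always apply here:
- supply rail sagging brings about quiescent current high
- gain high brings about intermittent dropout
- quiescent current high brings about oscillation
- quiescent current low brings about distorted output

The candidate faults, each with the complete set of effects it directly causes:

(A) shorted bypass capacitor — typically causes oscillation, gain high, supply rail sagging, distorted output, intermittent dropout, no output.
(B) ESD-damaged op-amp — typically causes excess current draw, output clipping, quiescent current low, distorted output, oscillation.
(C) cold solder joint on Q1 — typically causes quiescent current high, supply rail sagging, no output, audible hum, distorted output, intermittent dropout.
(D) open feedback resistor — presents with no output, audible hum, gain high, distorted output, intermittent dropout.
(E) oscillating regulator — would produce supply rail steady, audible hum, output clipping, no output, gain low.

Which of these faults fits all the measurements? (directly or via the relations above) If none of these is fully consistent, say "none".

Testing each hypothesis:
(A) shorted bypass capacitor — oscillation +; distorted output +; intermittent dropout +; supply rail sagging +; no output +; audible hum -
(B) ESD-damaged op-amp — does not account for intermittent dropout, supply rail sagging, no output, audible hum
(C) cold solder joint on Q1 — oscillation + (by quiescent current high → oscillation); distorted output +; intermittent dropout +; supply rail sagging +; no output +; audible hum +
(D) open feedback resistor — oscillation -; distorted output +; intermittent dropout +; supply rail sagging -; no output +; audible hum +
(E) oscillating regulator — oscillation -; distorted output -; intermittent dropout -; supply rail sagging -; no output +; audible hum +
(C) is the only candidate with no mismatches.

C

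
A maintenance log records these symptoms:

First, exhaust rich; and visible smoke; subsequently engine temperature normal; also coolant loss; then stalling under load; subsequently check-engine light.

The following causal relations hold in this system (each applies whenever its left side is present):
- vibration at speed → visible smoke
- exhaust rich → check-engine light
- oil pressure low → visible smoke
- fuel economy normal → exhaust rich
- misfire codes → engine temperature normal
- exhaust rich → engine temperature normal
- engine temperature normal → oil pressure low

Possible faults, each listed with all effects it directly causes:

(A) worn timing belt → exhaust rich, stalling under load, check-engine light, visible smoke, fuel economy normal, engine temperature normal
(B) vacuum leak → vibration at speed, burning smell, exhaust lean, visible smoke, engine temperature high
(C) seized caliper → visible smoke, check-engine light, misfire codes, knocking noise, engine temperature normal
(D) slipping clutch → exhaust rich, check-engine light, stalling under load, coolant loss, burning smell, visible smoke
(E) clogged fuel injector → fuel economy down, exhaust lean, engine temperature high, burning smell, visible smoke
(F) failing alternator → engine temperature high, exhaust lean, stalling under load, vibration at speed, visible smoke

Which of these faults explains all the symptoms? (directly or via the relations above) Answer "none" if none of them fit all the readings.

For each candidate, compare predicted effects to what was observed:
(A) worn timing belt — exhaust rich ✓; visible smoke ✓; engine temperature normal ✓; coolant loss ✗; stalling under load ✓; check-engine light ✓
(B) vacuum leak — fails on exhaust rich, engine temperature normal, coolant loss, stalling under load, check-engine light (predicts exhaust lean, not exhaust rich; predicts engine temperature high, not engine temperature normal)
(C) seized caliper — does not account for exhaust rich, coolant loss, stalling under load
(D) slipping clutch — accounts for every observation (engine temperature normal by exhaust rich → engine temperature normal)
(E) clogged fuel injector — exhaust rich ✗; visible smoke ✓; engine temperature normal ✗; coolant loss ✗; stalling under load ✗; check-engine light ✗
(F) failing alternator — exhaust rich ✗; visible smoke ✓; engine temperature normal ✗; coolant loss ✗; stalling under load ✓; check-engine light ✗
Only (D) is consistent with every observation.

D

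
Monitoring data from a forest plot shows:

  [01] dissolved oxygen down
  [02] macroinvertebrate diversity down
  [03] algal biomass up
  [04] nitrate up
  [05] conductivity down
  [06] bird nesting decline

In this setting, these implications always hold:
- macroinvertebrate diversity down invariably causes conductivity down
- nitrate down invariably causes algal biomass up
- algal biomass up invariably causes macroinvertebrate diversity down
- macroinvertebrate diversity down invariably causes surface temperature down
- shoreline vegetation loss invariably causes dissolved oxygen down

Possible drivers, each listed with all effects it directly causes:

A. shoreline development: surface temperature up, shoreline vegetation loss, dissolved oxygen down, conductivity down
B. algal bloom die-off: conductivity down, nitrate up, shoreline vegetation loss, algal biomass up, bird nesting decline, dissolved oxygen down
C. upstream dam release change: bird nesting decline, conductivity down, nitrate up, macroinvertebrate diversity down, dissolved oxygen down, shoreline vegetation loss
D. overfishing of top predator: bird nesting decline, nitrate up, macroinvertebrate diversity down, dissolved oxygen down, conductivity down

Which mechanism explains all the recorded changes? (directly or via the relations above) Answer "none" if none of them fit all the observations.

B

For each candidate, compare predicted effects to what was observed:
(A) shoreline development — does not account for macroinvertebrate diversity down, algal biomass up, nitrate up, bird nesting decline
(B) algal bloom die-off — accounts for every observation (macroinvertebrate diversity down by algal biomass up → macroinvertebrate diversity down)
(C) upstream dam release change — dissolved oxygen down yes; macroinvertebrate diversity down yes; algal biomass up NO; nitrate up yes; conductivity down yes; bird nesting decline yes
(D) overfishing of top predator — does not account for algal biomass up
(B) is the only candidate with no mismatches.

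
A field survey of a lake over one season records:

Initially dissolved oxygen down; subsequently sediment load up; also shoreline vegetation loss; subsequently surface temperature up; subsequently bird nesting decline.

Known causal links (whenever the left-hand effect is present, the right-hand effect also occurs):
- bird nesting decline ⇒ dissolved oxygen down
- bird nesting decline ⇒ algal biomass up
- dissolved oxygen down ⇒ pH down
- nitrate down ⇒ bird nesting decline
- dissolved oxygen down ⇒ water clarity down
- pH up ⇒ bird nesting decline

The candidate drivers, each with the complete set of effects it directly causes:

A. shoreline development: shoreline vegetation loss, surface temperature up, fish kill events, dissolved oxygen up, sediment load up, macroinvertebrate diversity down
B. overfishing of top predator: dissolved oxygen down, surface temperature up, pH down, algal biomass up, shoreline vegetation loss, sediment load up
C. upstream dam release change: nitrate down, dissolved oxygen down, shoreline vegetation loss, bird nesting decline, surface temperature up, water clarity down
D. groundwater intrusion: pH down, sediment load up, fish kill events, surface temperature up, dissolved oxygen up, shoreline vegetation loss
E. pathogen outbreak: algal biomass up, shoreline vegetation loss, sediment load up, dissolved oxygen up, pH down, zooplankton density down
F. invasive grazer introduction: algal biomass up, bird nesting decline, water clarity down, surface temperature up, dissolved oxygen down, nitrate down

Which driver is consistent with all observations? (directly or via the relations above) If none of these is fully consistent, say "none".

Testing each hypothesis:
(A) shoreline development — fails on dissolved oxygen down, bird nesting decline (predicts dissolved oxygen up, not dissolved oxygen down)
(B) overfishing of top predator — dissolved oxygen down match; sediment load up match; shoreline vegetation loss match; surface temperature up match; bird nesting decline miss
(C) upstream dam release change — does not account for sediment load up
(D) groundwater intrusion — fails on dissolved oxygen down, bird nesting decline (predicts dissolved oxygen up, not dissolved oxygen down)
(E) pathogen outbreak — dissolved oxygen down miss; sediment load up match; shoreline vegetation loss match; surface temperature up miss; bird nesting decline miss
(F) invasive grazer introduction — does not account for sediment load up, shoreline vegetation loss
Every candidate fails on at least one observation.

none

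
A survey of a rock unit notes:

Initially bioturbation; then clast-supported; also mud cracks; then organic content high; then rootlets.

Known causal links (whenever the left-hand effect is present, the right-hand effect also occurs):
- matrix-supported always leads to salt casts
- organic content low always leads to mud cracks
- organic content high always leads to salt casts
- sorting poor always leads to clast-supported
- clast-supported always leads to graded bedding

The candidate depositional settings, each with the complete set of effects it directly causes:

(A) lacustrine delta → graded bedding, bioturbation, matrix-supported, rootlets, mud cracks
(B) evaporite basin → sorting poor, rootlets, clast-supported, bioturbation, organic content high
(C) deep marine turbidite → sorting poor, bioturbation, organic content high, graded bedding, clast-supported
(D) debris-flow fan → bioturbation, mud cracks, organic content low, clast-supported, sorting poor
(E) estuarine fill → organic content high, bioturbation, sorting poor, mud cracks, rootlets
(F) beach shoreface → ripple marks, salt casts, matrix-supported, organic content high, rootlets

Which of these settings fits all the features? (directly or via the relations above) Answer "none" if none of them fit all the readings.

Testing each hypothesis:
(A) lacustrine delta — fails on clast-supported, organic content high (predicts matrix-supported, not clast-supported)
(B) evaporite basin — bioturbation yes; clast-supported yes; mud cracks NO; organic content high yes; rootlets yes
(C) deep marine turbidite — bioturbation yes; clast-supported yes; mud cracks NO; organic content high yes; rootlets NO
(D) debris-flow fan — bioturbation yes; clast-supported yes; mud cracks yes; organic content high NO; rootlets NO
(E) estuarine fill — accounts for every observation (clast-supported via sorting poor → clast-supported)
(F) beach shoreface — fails on bioturbation, clast-supported, mud cracks (predicts matrix-supported, not clast-supported)
Only (E) is consistent with every observation.

E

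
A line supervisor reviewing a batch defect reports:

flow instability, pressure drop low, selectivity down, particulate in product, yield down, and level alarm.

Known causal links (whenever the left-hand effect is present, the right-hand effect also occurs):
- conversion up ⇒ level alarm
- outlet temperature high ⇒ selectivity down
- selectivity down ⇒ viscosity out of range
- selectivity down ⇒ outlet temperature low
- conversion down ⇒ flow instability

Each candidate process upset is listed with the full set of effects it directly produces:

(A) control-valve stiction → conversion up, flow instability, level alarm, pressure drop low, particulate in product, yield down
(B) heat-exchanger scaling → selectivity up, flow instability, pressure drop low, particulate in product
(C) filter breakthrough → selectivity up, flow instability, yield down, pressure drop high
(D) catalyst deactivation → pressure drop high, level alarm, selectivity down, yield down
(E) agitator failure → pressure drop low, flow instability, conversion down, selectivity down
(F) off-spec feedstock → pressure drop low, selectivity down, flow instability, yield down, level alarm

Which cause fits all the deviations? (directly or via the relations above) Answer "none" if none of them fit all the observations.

none

For each candidate, compare predicted effects to what was observed:
(A) control-valve stiction — flow instability yes; pressure drop low yes; selectivity down NO; particulate in product yes; yield down yes; level alarm yes
(B) heat-exchanger scaling — flow instability yes; pressure drop low yes; selectivity down NO; particulate in product yes; yield down NO; level alarm NO
(C) filter breakthrough — fails on pressure drop low, selectivity down, particulate in product, level alarm (predicts pressure drop high, not pressure drop low; predicts selectivity up, not selectivity down)
(D) catalyst deactivation — fails on flow instability, pressure drop low, particulate in product (predicts pressure drop high, not pressure drop low)
(E) agitator failure — does not account for particulate in product, yield down, level alarm
(F) off-spec feedstock — does not account for particulate in product
No candidate is consistent with all observations.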